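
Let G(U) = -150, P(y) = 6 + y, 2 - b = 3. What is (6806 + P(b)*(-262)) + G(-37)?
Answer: 5346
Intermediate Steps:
b = -1 (b = 2 - 1*3 = 2 - 3 = -1)
(6806 + P(b)*(-262)) + G(-37) = (6806 + (6 - 1)*(-262)) - 150 = (6806 + 5*(-262)) - 150 = (6806 - 1310) - 150 = 5496 - 150 = 5346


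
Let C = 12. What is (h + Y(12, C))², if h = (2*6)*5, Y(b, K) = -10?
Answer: 2500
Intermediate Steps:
h = 60 (h = 12*5 = 60)
(h + Y(12, C))² = (60 - 10)² = 50² = 2500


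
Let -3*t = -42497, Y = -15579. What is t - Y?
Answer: 89234/3 ≈ 29745.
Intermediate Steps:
t = 42497/3 (t = -⅓*(-42497) = 42497/3 ≈ 14166.)
t - Y = 42497/3 - 1*(-15579) = 42497/3 + 15579 = 89234/3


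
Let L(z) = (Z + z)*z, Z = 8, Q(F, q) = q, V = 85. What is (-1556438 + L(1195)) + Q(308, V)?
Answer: -118768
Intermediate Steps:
L(z) = z*(8 + z) (L(z) = (8 + z)*z = z*(8 + z))
(-1556438 + L(1195)) + Q(308, V) = (-1556438 + 1195*(8 + 1195)) + 85 = (-1556438 + 1195*1203) + 85 = (-1556438 + 1437585) + 85 = -118853 + 85 = -118768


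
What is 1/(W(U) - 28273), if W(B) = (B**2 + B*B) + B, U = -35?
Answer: -1/25858 ≈ -3.8673e-5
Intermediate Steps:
W(B) = B + 2*B**2 (W(B) = (B**2 + B**2) + B = 2*B**2 + B = B + 2*B**2)
1/(W(U) - 28273) = 1/(-35*(1 + 2*(-35)) - 28273) = 1/(-35*(1 - 70) - 28273) = 1/(-35*(-69) - 28273) = 1/(2415 - 28273) = 1/(-25858) = -1/25858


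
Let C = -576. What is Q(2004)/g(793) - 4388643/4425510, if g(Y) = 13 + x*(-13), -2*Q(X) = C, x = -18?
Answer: 63517353/364366990 ≈ 0.17432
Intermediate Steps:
Q(X) = 288 (Q(X) = -1/2*(-576) = 288)
g(Y) = 247 (g(Y) = 13 - 18*(-13) = 13 + 234 = 247)
Q(2004)/g(793) - 4388643/4425510 = 288/247 - 4388643/4425510 = 288*(1/247) - 4388643*1/4425510 = 288/247 - 1462881/1475170 = 63517353/364366990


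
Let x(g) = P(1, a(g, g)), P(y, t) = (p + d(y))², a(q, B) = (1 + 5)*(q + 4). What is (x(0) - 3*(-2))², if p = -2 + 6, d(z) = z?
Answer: 961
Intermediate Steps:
p = 4
a(q, B) = 24 + 6*q (a(q, B) = 6*(4 + q) = 24 + 6*q)
P(y, t) = (4 + y)²
x(g) = 25 (x(g) = (4 + 1)² = 5² = 25)
(x(0) - 3*(-2))² = (25 - 3*(-2))² = (25 + 6)² = 31² = 961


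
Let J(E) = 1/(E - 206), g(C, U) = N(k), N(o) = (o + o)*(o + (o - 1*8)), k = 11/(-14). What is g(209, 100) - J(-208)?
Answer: 305167/20286 ≈ 15.043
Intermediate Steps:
k = -11/14 (k = 11*(-1/14) = -11/14 ≈ -0.78571)
N(o) = 2*o*(-8 + 2*o) (N(o) = (2*o)*(o + (o - 8)) = (2*o)*(o + (-8 + o)) = (2*o)*(-8 + 2*o) = 2*o*(-8 + 2*o))
g(C, U) = 737/49 (g(C, U) = 4*(-11/14)*(-4 - 11/14) = 4*(-11/14)*(-67/14) = 737/49)
J(E) = 1/(-206 + E)
g(209, 100) - J(-208) = 737/49 - 1/(-206 - 208) = 737/49 - 1/(-414) = 737/49 - 1*(-1/414) = 737/49 + 1/414 = 305167/20286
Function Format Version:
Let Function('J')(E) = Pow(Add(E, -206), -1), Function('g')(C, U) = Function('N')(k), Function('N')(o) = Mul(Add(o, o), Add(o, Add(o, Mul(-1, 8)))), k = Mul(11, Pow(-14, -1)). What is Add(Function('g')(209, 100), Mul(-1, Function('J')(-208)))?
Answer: Rational(305167, 20286) ≈ 15.043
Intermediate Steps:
k = Rational(-11, 14) (k = Mul(11, Rational(-1, 14)) = Rational(-11, 14) ≈ -0.78571)
Function('N')(o) = Mul(2, o, Add(-8, Mul(2, o))) (Function('N')(o) = Mul(Mul(2, o), Add(o, Add(o, -8))) = Mul(Mul(2, o), Add(o, Add(-8, o))) = Mul(Mul(2, o), Add(-8, Mul(2, o))) = Mul(2, o, Add(-8, Mul(2, o))))
Function('g')(C, U) = Rational(737, 49) (Function('g')(C, U) = Mul(4, Rational(-11, 14), Add(-4, Rational(-11, 14))) = Mul(4, Rational(-11, 14), Rational(-67, 14)) = Rational(737, 49))
Function('J')(E) = Pow(Add(-206, E), -1)
Add(Function('g')(209, 100), Mul(-1, Function('J')(-208))) = Add(Rational(737, 49), Mul(-1, Pow(Add(-206, -208), -1))) = Add(Rational(737, 49), Mul(-1, Pow(-414, -1))) = Add(Rational(737, 49), Mul(-1, Rational(-1, 414))) = Add(Rational(737, 49), Rational(1, 414)) = Rational(305167, 20286)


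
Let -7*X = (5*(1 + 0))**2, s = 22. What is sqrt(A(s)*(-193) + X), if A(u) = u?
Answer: I*sqrt(208229)/7 ≈ 65.189*I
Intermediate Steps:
X = -25/7 (X = -25*(1 + 0)**2/7 = -(5*1)**2/7 = -1/7*5**2 = -1/7*25 = -25/7 ≈ -3.5714)
sqrt(A(s)*(-193) + X) = sqrt(22*(-193) - 25/7) = sqrt(-4246 - 25/7) = sqrt(-29747/7) = I*sqrt(208229)/7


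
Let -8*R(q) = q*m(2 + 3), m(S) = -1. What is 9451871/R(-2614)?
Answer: -37807484/1307 ≈ -28927.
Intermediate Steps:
R(q) = q/8 (R(q) = -q*(-1)/8 = -(-1)*q/8 = q/8)
9451871/R(-2614) = 9451871/(((⅛)*(-2614))) = 9451871/(-1307/4) = 9451871*(-4/1307) = -37807484/1307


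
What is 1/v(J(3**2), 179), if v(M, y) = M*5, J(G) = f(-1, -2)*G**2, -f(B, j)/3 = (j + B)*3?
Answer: 1/10935 ≈ 9.1449e-5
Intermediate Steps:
f(B, j) = -9*B - 9*j (f(B, j) = -3*(j + B)*3 = -3*(B + j)*3 = -3*(3*B + 3*j) = -9*B - 9*j)
J(G) = 27*G**2 (J(G) = (-9*(-1) - 9*(-2))*G**2 = (9 + 18)*G**2 = 27*G**2)
v(M, y) = 5*M
1/v(J(3**2), 179) = 1/(5*(27*(3**2)**2)) = 1/(5*(27*9**2)) = 1/(5*(27*81)) = 1/(5*2187) = 1/10935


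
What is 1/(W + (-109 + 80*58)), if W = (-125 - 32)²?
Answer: 1/29180 ≈ 3.4270e-5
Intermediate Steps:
W = 24649 (W = (-157)² = 24649)
1/(W + (-109 + 80*58)) = 1/(24649 + (-109 + 80*58)) = 1/(24649 + (-109 + 4640)) = 1/(24649 + 4531) = 1/29180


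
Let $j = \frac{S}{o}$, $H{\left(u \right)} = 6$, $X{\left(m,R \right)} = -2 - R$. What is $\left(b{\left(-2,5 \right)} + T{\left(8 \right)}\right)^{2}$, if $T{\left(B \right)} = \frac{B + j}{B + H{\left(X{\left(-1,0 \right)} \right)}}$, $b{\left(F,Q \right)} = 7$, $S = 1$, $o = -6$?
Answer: $\frac{403225}{7056} \approx 57.146$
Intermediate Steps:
$j = - \frac{1}{6}$ ($j = 1 \frac{1}{-6} = 1 \left(- \frac{1}{6}\right) = - \frac{1}{6} \approx -0.16667$)
$T{\left(B \right)} = \frac{- \frac{1}{6} + B}{6 + B}$ ($T{\left(B \right)} = \frac{B - \frac{1}{6}}{B + 6} = \frac{- \frac{1}{6} + B}{6 + B}$)
$\left(b{\left(-2,5 \right)} + T{\left(8 \right)}\right)^{2} = \left(7 + \frac{- \frac{1}{6} + 8}{6 + 8}\right)^{2} = \left(7 + \frac{1}{14} \cdot \frac{47}{6}\right)^{2} = \left(7 + \frac{47}{84}\right)^{2} = \left(\frac{635}{84}\right)^{2} = \frac{403225}{7056}$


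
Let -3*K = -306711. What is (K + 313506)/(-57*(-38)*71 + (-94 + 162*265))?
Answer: 415743/196622 ≈ 2.1144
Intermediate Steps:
K = 102237 (K = -⅓*(-306711) = 102237)
(K + 313506)/(-57*(-38)*71 + (-94 + 162*265)) = (102237 + 313506)/(-57*(-38)*71 + (-94 + 162*265)) = 415743/(2166*71 + (-94 + 42930)) = 415743/(153786 + 42836) = 415743/196622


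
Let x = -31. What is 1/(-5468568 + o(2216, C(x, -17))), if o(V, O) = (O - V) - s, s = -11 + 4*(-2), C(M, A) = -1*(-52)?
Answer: -1/5470713 ≈ -1.8279e-7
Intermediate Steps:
C(M, A) = 52
s = -19 (s = -11 - 8 = -19)
o(V, O) = 19 + O - V (o(V, O) = (O - V) - 1*(-19) = (O - V) + 19 = 19 + O - V)
1/(-5468568 + o(2216, C(x, -17))) = 1/(-5468568 + (19 + 52 - 1*2216)) = 1/(-5468568 + (19 + 52 - 2216)) = 1/(-5468568 - 2145) = 1/(-5470713) = -1/5470713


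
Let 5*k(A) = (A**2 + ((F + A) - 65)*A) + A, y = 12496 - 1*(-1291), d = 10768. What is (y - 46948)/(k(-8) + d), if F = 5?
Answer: -33161/10888 ≈ -3.0456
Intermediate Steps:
y = 13787 (y = 12496 + 1291 = 13787)
k(A) = A/5 + A**2/5 + A*(-60 + A)/5 (k(A) = ((A**2 + ((5 + A) - 65)*A) + A)/5 = ((A**2 + (-60 + A)*A) + A)/5 = ((A**2 + A*(-60 + A)) + A)/5 = (A + A**2 + A*(-60 + A))/5 = A/5 + A**2/5 + A*(-60 + A)/5)
(y - 46948)/(k(-8) + d) = (13787 - 46948)/((1/5)*(-8)*(-59 + 2*(-8)) + 10768) = -33161/((1/5)*(-8)*(-59 - 16) + 10768) = -33161/((1/5)*(-8)*(-75) + 10768) = -33161/(120 + 10768) = -33161/10888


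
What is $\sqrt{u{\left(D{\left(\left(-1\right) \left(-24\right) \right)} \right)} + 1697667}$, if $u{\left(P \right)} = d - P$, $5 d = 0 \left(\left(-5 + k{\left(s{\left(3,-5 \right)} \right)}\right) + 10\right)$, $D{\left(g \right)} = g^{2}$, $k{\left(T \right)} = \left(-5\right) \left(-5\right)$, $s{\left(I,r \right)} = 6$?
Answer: $\sqrt{1697091} \approx 1302.7$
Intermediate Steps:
$k{\left(T \right)} = 25$
$d = 0$ ($d = \frac{0 \left(\left(-5 + 25\right) + 10\right)}{5} = \frac{0 \left(20 + 10\right)}{5} = \frac{0 \cdot 30}{5} = \frac{1}{5} \cdot 0 = 0$)
$u{\left(P \right)} = - P$ ($u{\left(P \right)} = 0 - P = - P$)
$\sqrt{u{\left(D{\left(\left(-1\right) \left(-24\right) \right)} \right)} + 1697667} = \sqrt{- \left(\left(-1\right) \left(-24\right)\right)^{2} + 1697667} = \sqrt{- 24^{2} + 1697667} = \sqrt{\left(-1\right) 576 + 1697667} = \sqrt{-576 + 1697667} = \sqrt{1697091}$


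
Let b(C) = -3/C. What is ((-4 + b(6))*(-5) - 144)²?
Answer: 59049/4 ≈ 14762.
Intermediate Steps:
((-4 + b(6))*(-5) - 144)² = ((-4 - 3/6)*(-5) - 144)² = ((-4 - 3*⅙)*(-5) - 144)² = ((-4 - ½)*(-5) - 144)² = (-9/2*(-5) - 144)² = (45/2 - 144)² = (-243/2)² = 59049/4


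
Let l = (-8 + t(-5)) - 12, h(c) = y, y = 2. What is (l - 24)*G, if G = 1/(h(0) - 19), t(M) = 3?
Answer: 41/17 ≈ 2.4118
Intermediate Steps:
h(c) = 2
l = -17 (l = (-8 + 3) - 12 = -5 - 12 = -17)
G = -1/17 (G = 1/(2 - 19) = 1/(-17) = -1/17 ≈ -0.058824)
(l - 24)*G = (-17 - 24)*(-1/17) = -41*(-1/17) = 41/17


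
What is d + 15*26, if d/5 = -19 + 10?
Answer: 345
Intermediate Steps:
d = -45 (d = 5*(-19 + 10) = 5*(-9) = -45)
d + 15*26 = -45 + 15*26 = -45 + 390 = 345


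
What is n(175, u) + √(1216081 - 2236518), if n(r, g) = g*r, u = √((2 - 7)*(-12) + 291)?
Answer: 525*√39 + I*√1020437 ≈ 3278.6 + 1010.2*I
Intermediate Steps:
u = 3*√39 (u = √(-5*(-12) + 291) = √(60 + 291) = √351 = 3*√39 ≈ 18.735)
n(175, u) + √(1216081 - 2236518) = (3*√39)*175 + √(1216081 - 2236518) = 525*√39 + √(-1020437) = 525*√39 + I*√1020437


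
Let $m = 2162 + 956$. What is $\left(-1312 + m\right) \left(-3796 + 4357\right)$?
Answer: $1013166$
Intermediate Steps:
$m = 3118$
$\left(-1312 + m\right) \left(-3796 + 4357\right) = \left(-1312 + 3118\right) \left(-3796 + 4357\right) = 1806 \cdot 561 = 1013166$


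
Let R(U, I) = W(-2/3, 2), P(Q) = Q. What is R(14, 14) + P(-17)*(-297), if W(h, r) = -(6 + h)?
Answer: 15131/3 ≈ 5043.7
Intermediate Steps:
W(h, r) = -6 - h
R(U, I) = -16/3 (R(U, I) = -6 - (-2)/3 = -6 - 1*(-⅔) = -6 + ⅔ = -16/3)
R(14, 14) + P(-17)*(-297) = -16/3 - 17*(-297) = -16/3 + 5049 = 15131/3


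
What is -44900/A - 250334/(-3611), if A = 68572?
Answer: 4250942287/61903373 ≈ 68.671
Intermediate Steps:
-44900/A - 250334/(-3611) = -44900/68572 - 250334/(-3611) = -44900*1/68572 - 250334*(-1/3611) = -11225/17143 + 250334/3611 = 4250942287/61903373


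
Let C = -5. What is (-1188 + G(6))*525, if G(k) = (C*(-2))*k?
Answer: -592200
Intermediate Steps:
G(k) = 10*k (G(k) = (-5*(-2))*k = 10*k)
(-1188 + G(6))*525 = (-1188 + 10*6)*525 = (-1188 + 60)*525 = -1128*525 = -592200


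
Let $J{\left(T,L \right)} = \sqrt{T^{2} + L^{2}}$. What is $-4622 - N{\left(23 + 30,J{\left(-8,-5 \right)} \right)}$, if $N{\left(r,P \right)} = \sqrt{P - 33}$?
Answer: $-4622 - i \sqrt{33 - \sqrt{89}} \approx -4622.0 - 4.8545 i$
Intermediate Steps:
$J{\left(T,L \right)} = \sqrt{L^{2} + T^{2}}$
$N{\left(r,P \right)} = \sqrt{-33 + P}$
$-4622 - N{\left(23 + 30,J{\left(-8,-5 \right)} \right)} = -4622 - \sqrt{-33 + \sqrt{\left(-5\right)^{2} + \left(-8\right)^{2}}} = -4622 - \sqrt{-33 + \sqrt{25 + 64}} = -4622 - \sqrt{-33 + \sqrt{89}}$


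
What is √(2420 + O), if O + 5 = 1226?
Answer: √3641 ≈ 60.341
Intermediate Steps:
O = 1221 (O = -5 + 1226 = 1221)
√(2420 + O) = √(2420 + 1221) = √3641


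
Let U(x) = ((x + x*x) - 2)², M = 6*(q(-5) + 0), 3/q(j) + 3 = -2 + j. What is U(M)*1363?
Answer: 267148/625 ≈ 427.44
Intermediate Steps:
q(j) = 3/(-5 + j) (q(j) = 3/(-3 + (-2 + j)) = 3/(-5 + j))
M = -9/5 (M = 6*(3/(-5 - 5) + 0) = 6*(3/(-10) + 0) = 6*(3*(-⅒) + 0) = 6*(-3/10 + 0) = 6*(-3/10) = -9/5 ≈ -1.8000)
U(x) = (-2 + x + x²)² (U(x) = ((x + x²) - 2)² = (-2 + x + x²)²)
U(M)*1363 = (-2 - 9/5 + (-9/5)²)²*1363 = (-2 - 9/5 + 81/25)²*1363 = (-14/25)²*1363 = (196/625)*1363 = 267148/625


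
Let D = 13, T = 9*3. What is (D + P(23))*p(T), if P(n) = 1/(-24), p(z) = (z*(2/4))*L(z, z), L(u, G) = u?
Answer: 75573/16 ≈ 4723.3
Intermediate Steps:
T = 27
p(z) = z**2/2 (p(z) = (z*(2/4))*z = (z*(2*(1/4)))*z = (z*(1/2))*z = (z/2)*z = z**2/2)
P(n) = -1/24
(D + P(23))*p(T) = (13 - 1/24)*((1/2)*27**2) = 311*((1/2)*729)/24 = (311/24)*(729/2) = 75573/16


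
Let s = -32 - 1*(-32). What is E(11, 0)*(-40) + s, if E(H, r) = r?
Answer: 0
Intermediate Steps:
s = 0 (s = -32 + 32 = 0)
E(11, 0)*(-40) + s = 0*(-40) + 0 = 0 + 0 = 0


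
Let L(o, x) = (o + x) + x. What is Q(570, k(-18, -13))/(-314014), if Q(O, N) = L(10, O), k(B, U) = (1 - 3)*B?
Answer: -575/157007 ≈ -0.0036623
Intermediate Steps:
k(B, U) = -2*B
L(o, x) = o + 2*x
Q(O, N) = 10 + 2*O
Q(570, k(-18, -13))/(-314014) = (10 + 2*570)/(-314014) = (10 + 1140)*(-1/314014) = 1150*(-1/314014) = -575/157007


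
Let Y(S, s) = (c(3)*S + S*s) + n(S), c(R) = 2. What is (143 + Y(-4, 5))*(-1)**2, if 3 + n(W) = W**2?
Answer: 128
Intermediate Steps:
n(W) = -3 + W**2
Y(S, s) = -3 + S**2 + 2*S + S*s (Y(S, s) = (2*S + S*s) + (-3 + S**2) = -3 + S**2 + 2*S + S*s)
(143 + Y(-4, 5))*(-1)**2 = (143 + (-3 + (-4)**2 + 2*(-4) - 4*5))*(-1)**2 = (143 + (-3 + 16 - 8 - 20))*1 = (143 - 15)*1 = 128*1 = 128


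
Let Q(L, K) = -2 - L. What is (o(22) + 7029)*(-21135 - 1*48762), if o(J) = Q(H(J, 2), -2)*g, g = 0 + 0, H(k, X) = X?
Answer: -491306013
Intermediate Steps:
g = 0
o(J) = 0 (o(J) = (-2 - 1*2)*0 = (-2 - 2)*0 = -4*0 = 0)
(o(22) + 7029)*(-21135 - 1*48762) = (0 + 7029)*(-21135 - 1*48762) = 7029*(-21135 - 48762) = 7029*(-69897) = -491306013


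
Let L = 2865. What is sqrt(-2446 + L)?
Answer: sqrt(419) ≈ 20.469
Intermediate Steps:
sqrt(-2446 + L) = sqrt(-2446 + 2865) = sqrt(419)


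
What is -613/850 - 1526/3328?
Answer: -834291/707200 ≈ -1.1797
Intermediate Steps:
-613/850 - 1526/3328 = -613*1/850 - 1526*1/3328 = -613/850 - 763/1664 = -834291/707200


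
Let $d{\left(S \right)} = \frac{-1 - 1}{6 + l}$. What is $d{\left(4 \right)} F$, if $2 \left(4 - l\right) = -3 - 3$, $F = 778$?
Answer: $- \frac{1556}{13} \approx -119.69$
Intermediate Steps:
$l = 7$ ($l = 4 - \frac{-3 - 3}{2} = 4 - -3 = 4 + 3 = 7$)
$d{\left(S \right)} = - \frac{2}{13}$ ($d{\left(S \right)} = \frac{-1 - 1}{6 + 7} = - \frac{2}{13}$)
$d{\left(4 \right)} F = \left(- \frac{2}{13}\right) 778 = - \frac{1556}{13}$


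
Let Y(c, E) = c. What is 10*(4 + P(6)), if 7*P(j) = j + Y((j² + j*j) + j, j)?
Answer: 160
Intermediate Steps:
P(j) = 2*j/7 + 2*j²/7 (P(j) = (j + ((j² + j*j) + j))/7 = (j + ((j² + j²) + j))/7 = (j + (2*j² + j))/7 = (j + (j + 2*j²))/7 = (2*j + 2*j²)/7 = 2*j/7 + 2*j²/7)
10*(4 + P(6)) = 10*(4 + (2/7)*6*(1 + 6)) = 10*(4 + (2/7)*6*7) = 10*(4 + 12) = 10*16 = 160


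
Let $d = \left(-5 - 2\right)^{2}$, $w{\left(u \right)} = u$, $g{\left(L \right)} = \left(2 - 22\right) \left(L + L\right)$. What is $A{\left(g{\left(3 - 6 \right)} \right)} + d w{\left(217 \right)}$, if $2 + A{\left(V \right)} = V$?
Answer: $10751$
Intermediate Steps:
$g{\left(L \right)} = - 40 L$ ($g{\left(L \right)} = - 20 \cdot 2 L = - 40 L$)
$A{\left(V \right)} = -2 + V$
$d = 49$ ($d = \left(-7\right)^{2} = 49$)
$A{\left(g{\left(3 - 6 \right)} \right)} + d w{\left(217 \right)} = \left(-2 - 40 \left(3 - 6\right)\right) + 49 \cdot 217 = \left(-2 - 40 \left(3 - 6\right)\right) + 10633 = \left(-2 - -120\right) + 10633 = \left(-2 + 120\right) + 10633 = 118 + 10633 = 10751$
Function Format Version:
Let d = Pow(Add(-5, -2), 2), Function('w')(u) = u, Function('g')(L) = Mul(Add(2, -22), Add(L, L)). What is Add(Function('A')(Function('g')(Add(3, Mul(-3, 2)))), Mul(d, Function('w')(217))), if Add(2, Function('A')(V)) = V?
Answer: 10751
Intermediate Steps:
Function('g')(L) = Mul(-40, L) (Function('g')(L) = Mul(-20, Mul(2, L)) = Mul(-40, L))
Function('A')(V) = Add(-2, V)
d = 49 (d = Pow(-7, 2) = 49)
Add(Function('A')(Function('g')(Add(3, Mul(-3, 2)))), Mul(d, Function('w')(217))) = Add(Add(-2, Mul(-40, Add(3, Mul(-3, 2)))), Mul(49, 217)) = Add(Add(-2, Mul(-40, Add(3, -6))), 10633) = Add(Add(-2, Mul(-40, -3)), 10633) = Add(Add(-2, 120), 10633) = Add(118, 10633) = 10751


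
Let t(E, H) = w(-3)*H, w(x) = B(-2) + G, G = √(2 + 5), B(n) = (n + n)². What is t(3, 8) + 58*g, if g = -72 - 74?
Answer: -8340 + 8*√7 ≈ -8318.8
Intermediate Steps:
B(n) = 4*n² (B(n) = (2*n)² = 4*n²)
G = √7 ≈ 2.6458
w(x) = 16 + √7 (w(x) = 4*(-2)² + √7 = 4*4 + √7 = 16 + √7)
t(E, H) = H*(16 + √7) (t(E, H) = (16 + √7)*H = H*(16 + √7))
g = -146
t(3, 8) + 58*g = 8*(16 + √7) + 58*(-146) = (128 + 8*√7) - 8468 = -8340 + 8*√7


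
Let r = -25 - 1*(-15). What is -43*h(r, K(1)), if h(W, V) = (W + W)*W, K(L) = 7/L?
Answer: -8600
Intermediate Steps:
r = -10 (r = -25 + 15 = -10)
h(W, V) = 2*W**2 (h(W, V) = (2*W)*W = 2*W**2)
-43*h(r, K(1)) = -86*(-10)**2 = -86*100 = -43*200 = -8600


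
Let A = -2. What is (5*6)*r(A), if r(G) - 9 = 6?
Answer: 450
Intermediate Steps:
r(G) = 15 (r(G) = 9 + 6 = 15)
(5*6)*r(A) = (5*6)*15 = 30*15 = 450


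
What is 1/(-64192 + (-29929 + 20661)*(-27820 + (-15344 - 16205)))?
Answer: 1/550167700 ≈ 1.8176e-9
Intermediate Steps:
1/(-64192 + (-29929 + 20661)*(-27820 + (-15344 - 16205))) = 1/(-64192 - 9268*(-27820 - 31549)) = 1/(-64192 - 9268*(-59369)) = 1/(-64192 + 550231892) = 1/550167700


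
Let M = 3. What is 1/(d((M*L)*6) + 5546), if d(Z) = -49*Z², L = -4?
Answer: -1/248470 ≈ -4.0246e-6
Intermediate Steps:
1/(d((M*L)*6) + 5546) = 1/(-49*((3*(-4))*6)² + 5546) = 1/(-49*(-12*6)² + 5546) = 1/(-49*(-72)² + 5546) = 1/(-49*5184 + 5546) = 1/(-254016 + 5546) = 1/(-248470) = -1/248470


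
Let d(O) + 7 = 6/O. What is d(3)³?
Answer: -125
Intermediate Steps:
d(O) = -7 + 6/O
d(3)³ = (-7 + 6/3)³ = (-7 + 6*(⅓))³ = (-7 + 2)³ = (-5)³ = -125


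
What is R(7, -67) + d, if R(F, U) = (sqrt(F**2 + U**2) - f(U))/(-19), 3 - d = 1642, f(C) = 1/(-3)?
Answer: -93424/57 - sqrt(4538)/19 ≈ -1642.6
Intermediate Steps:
f(C) = -1/3
d = -1639 (d = 3 - 1*1642 = 3 - 1642 = -1639)
R(F, U) = -1/57 - sqrt(F**2 + U**2)/19 (R(F, U) = (sqrt(F**2 + U**2) - 1*(-1/3))/(-19) = (sqrt(F**2 + U**2) + 1/3)*(-1/19) = (1/3 + sqrt(F**2 + U**2))*(-1/19) = -1/57 - sqrt(F**2 + U**2)/19)
R(7, -67) + d = (-1/57 - sqrt(7**2 + (-67)**2)/19) - 1639 = (-1/57 - sqrt(49 + 4489)/19) - 1639 = (-1/57 - sqrt(4538)/19) - 1639 = -93424/57 - sqrt(4538)/19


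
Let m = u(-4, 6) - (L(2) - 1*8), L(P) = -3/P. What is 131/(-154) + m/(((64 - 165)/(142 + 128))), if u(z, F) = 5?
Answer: -616141/15554 ≈ -39.613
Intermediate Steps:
m = 29/2 (m = 5 - (-3/2 - 1*8) = 5 - (-3*1/2 - 8) = 5 - (-3/2 - 8) = 5 - 1*(-19/2) = 5 + 19/2 = 29/2 ≈ 14.500)
131/(-154) + m/(((64 - 165)/(142 + 128))) = 131/(-154) + 29/(2*(((64 - 165)/(142 + 128)))) = 131*(-1/154) + 29/(2*((-101/270))) = -131/154 + 29/(2*((-101*1/270))) = -131/154 + 29/(2*(-101/270)) = -131/154 + (29/2)*(-270/101) = -131/154 - 3915/101 = -616141/15554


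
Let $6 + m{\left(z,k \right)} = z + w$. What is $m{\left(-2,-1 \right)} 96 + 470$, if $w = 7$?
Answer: $374$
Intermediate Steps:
$m{\left(z,k \right)} = 1 + z$ ($m{\left(z,k \right)} = -6 + \left(z + 7\right) = -6 + \left(7 + z\right) = 1 + z$)
$m{\left(-2,-1 \right)} 96 + 470 = \left(1 - 2\right) 96 + 470 = \left(-1\right) 96 + 470 = -96 + 470 = 374$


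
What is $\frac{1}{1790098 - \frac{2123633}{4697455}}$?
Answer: $\frac{4697455}{8408902676957} \approx 5.5863 \cdot 10^{-7}$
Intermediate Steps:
$\frac{1}{1790098 - \frac{2123633}{4697455}} = \frac{1}{\frac{8408902676957}{4697455}} = \frac{4697455}{8408902676957}$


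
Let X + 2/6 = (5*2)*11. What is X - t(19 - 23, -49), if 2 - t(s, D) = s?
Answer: 311/3 ≈ 103.67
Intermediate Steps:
t(s, D) = 2 - s
X = 329/3 (X = -⅓ + (5*2)*11 = -⅓ + 10*11 = -⅓ + 110 = 329/3 ≈ 109.67)
X - t(19 - 23, -49) = 329/3 - (2 - (19 - 23)) = 329/3 - (2 - 1*(-4)) = 329/3 - (2 + 4) = 329/3 - 1*6 = 329/3 - 6 = 311/3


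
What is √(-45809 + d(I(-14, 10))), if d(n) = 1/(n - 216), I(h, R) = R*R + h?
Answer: I*√774172230/130 ≈ 214.03*I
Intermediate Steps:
I(h, R) = h + R² (I(h, R) = R² + h = h + R²)
d(n) = 1/(-216 + n)
√(-45809 + d(I(-14, 10))) = √(-45809 + 1/(-216 + (-14 + 10²))) = √(-45809 + 1/(-216 + (-14 + 100))) = √(-45809 + 1/(-216 + 86)) = √(-45809 + 1/(-130)) = √(-45809 - 1/130) = √(-5955171/130) = I*√774172230/130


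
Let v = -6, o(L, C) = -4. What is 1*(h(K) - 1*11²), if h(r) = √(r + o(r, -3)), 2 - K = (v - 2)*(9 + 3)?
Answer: -121 + √94 ≈ -111.30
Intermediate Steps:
K = 98 (K = 2 - (-6 - 2)*(9 + 3) = 2 - (-8)*12 = 2 - 1*(-96) = 2 + 96 = 98)
h(r) = √(-4 + r) (h(r) = √(r - 4) = √(-4 + r))
1*(h(K) - 1*11²) = 1*(√(-4 + 98) - 1*11²) = 1*(√94 - 1*121) = 1*(√94 - 121) = 1*(-121 + √94) = -121 + √94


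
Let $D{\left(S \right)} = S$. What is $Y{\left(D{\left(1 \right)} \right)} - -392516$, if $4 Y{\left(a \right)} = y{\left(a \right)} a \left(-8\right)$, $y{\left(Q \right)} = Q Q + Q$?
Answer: $392512$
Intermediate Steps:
$y{\left(Q \right)} = Q + Q^{2}$ ($y{\left(Q \right)} = Q^{2} + Q = Q + Q^{2}$)
$Y{\left(a \right)} = - 2 a^{2} \left(1 + a\right)$ ($Y{\left(a \right)} = \frac{a \left(1 + a\right) a \left(-8\right)}{4} = \frac{a^{2} \left(1 + a\right) \left(-8\right)}{4} = \frac{\left(-8\right) a^{2} \left(1 + a\right)}{4} = - 2 a^{2} \left(1 + a\right)$)
$Y{\left(D{\left(1 \right)} \right)} - -392516 = 2 \cdot 1^{2} \left(-1 - 1\right) - -392516 = 2 \cdot 1 \left(-1 - 1\right) + 392516 = 2 \cdot 1 \left(-2\right) + 392516 = -4 + 392516 = 392512$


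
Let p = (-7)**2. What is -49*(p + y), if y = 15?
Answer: -3136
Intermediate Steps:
p = 49
-49*(p + y) = -49*(49 + 15) = -49*64 = -3136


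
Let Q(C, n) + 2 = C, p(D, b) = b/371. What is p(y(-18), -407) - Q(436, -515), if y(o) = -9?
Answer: -161421/371 ≈ -435.10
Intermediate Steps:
p(D, b) = b/371 (p(D, b) = b*(1/371) = b/371)
Q(C, n) = -2 + C
p(y(-18), -407) - Q(436, -515) = (1/371)*(-407) - (-2 + 436) = -407/371 - 1*434 = -407/371 - 434 = -161421/371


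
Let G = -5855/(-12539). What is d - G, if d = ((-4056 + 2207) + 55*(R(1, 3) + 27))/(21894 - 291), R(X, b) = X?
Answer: -43453372/90293339 ≈ -0.48125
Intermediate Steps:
d = -103/7201 (d = ((-4056 + 2207) + 55*(1 + 27))/(21894 - 291) = (-1849 + 55*28)/21603 = (-1849 + 1540)*(1/21603) = -309*1/21603 = -103/7201 ≈ -0.014304)
G = 5855/12539 (G = -5855*(-1/12539) = 5855/12539 ≈ 0.46694)
d - G = -103/7201 - 1*5855/12539 = -103/7201 - 5855/12539 = -43453372/90293339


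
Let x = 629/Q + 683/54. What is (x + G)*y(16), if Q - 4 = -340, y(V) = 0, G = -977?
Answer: 0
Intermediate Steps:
Q = -336 (Q = 4 - 340 = -336)
x = 32587/3024 (x = 629/(-336) + 683/54 = 629*(-1/336) + 683*(1/54) = -629/336 + 683/54 = 32587/3024 ≈ 10.776)
(x + G)*y(16) = (32587/3024 - 977)*0 = -2921861/3024*0 = 0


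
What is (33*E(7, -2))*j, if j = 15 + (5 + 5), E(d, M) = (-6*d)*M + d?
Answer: 75075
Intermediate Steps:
E(d, M) = d - 6*M*d (E(d, M) = -6*M*d + d = d - 6*M*d)
j = 25 (j = 15 + 10 = 25)
(33*E(7, -2))*j = (33*(7*(1 - 6*(-2))))*25 = (33*(7*(1 + 12)))*25 = (33*(7*13))*25 = (33*91)*25 = 3003*25 = 75075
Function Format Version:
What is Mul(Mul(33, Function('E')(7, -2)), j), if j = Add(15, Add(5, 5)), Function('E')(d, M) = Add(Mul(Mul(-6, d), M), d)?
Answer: 75075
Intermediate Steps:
Function('E')(d, M) = Add(d, Mul(-6, M, d)) (Function('E')(d, M) = Add(Mul(-6, M, d), d) = Add(d, Mul(-6, M, d)))
j = 25 (j = Add(15, 10) = 25)
Mul(Mul(33, Function('E')(7, -2)), j) = Mul(Mul(33, Mul(7, Add(1, Mul(-6, -2)))), 25) = Mul(Mul(33, Mul(7, Add(1, 12))), 25) = Mul(Mul(33, Mul(7, 13)), 25) = Mul(Mul(33, 91), 25) = Mul(3003, 25) = 75075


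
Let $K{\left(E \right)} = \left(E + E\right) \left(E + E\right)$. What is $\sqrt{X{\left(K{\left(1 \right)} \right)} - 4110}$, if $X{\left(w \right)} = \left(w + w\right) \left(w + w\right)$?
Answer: $17 i \sqrt{14} \approx 63.608 i$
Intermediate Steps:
$K{\left(E \right)} = 4 E^{2}$ ($K{\left(E \right)} = 2 E 2 E = 4 E^{2}$)
$X{\left(w \right)} = 4 w^{2}$ ($X{\left(w \right)} = 2 w 2 w = 4 w^{2}$)
$\sqrt{X{\left(K{\left(1 \right)} \right)} - 4110} = \sqrt{4 \left(4 \cdot 1^{2}\right)^{2} - 4110} = \sqrt{4 \left(4 \cdot 1\right)^{2} - 4110} = \sqrt{4 \cdot 4^{2} - 4110} = \sqrt{4 \cdot 16 - 4110} = \sqrt{64 - 4110} = \sqrt{-4046} = 17 i \sqrt{14}$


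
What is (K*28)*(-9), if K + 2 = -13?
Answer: 3780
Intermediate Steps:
K = -15 (K = -2 - 13 = -15)
(K*28)*(-9) = -15*28*(-9) = -420*(-9) = 3780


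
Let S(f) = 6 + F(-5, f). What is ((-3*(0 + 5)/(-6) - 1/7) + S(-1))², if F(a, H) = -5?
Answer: 2209/196 ≈ 11.270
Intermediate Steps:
S(f) = 1 (S(f) = 6 - 5 = 1)
((-3*(0 + 5)/(-6) - 1/7) + S(-1))² = ((-3*(0 + 5)/(-6) - 1/7) + 1)² = ((-3*5*(-⅙) - 1*⅐) + 1)² = ((-15*(-⅙) - ⅐) + 1)² = ((5/2 - ⅐) + 1)² = (33/14 + 1)² = (47/14)² = 2209/196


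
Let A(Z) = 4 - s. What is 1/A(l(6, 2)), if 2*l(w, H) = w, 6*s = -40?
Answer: 3/32 ≈ 0.093750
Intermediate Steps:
s = -20/3 (s = (1/6)*(-40) = -20/3 ≈ -6.6667)
l(w, H) = w/2
A(Z) = 32/3 (A(Z) = 4 - 1*(-20/3) = 4 + 20/3 = 32/3)
1/A(l(6, 2)) = 1/(32/3) = 3/32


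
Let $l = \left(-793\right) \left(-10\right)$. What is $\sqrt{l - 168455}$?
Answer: $5 i \sqrt{6421} \approx 400.66 i$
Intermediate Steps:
$l = 7930$
$\sqrt{l - 168455} = \sqrt{7930 - 168455} = \sqrt{-160525} = 5 i \sqrt{6421}$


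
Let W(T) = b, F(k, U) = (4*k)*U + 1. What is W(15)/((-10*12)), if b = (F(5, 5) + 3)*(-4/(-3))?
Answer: -52/45 ≈ -1.1556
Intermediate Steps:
F(k, U) = 1 + 4*U*k (F(k, U) = 4*U*k + 1 = 1 + 4*U*k)
b = 416/3 (b = ((1 + 4*5*5) + 3)*(-4/(-3)) = ((1 + 100) + 3)*(-4*(-1/3)) = (101 + 3)*(4/3) = 104*(4/3) = 416/3 ≈ 138.67)
W(T) = 416/3
W(15)/((-10*12)) = 416/(3*((-10*12))) = (416/3)/(-120) = (416/3)*(-1/120) = -52/45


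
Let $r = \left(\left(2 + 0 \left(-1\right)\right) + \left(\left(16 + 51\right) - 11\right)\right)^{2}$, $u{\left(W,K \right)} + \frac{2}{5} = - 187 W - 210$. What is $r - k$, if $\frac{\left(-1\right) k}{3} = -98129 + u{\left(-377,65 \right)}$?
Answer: $- \frac{400786}{5} \approx -80157.0$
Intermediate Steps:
$u{\left(W,K \right)} = - \frac{1052}{5} - 187 W$ ($u{\left(W,K \right)} = - \frac{2}{5} - \left(210 + 187 W\right) = - \frac{1052}{5} - 187 W$)
$k = \frac{417606}{5}$ ($k = - 3 \left(-98129 - - \frac{351443}{5}\right) = - 3 \left(-98129 + \left(- \frac{1052}{5} + 70499\right)\right) = - 3 \left(-98129 + \frac{351443}{5}\right) = \left(-3\right) \left(- \frac{139202}{5}\right) = \frac{417606}{5} \approx 83521.0$)
$r = 3364$ ($r = \left(\left(2 + 0\right) + \left(67 - 11\right)\right)^{2} = \left(2 + 56\right)^{2} = 58^{2} = 3364$)
$r - k = 3364 - \frac{417606}{5} = - \frac{400786}{5}$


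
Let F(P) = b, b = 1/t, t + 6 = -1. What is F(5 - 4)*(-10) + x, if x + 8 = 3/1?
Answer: -25/7 ≈ -3.5714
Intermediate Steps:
x = -5 (x = -8 + 3/1 = -8 + 3*1 = -8 + 3 = -5)
t = -7 (t = -6 - 1 = -7)
b = -⅐ (b = 1/(-7) = -⅐ ≈ -0.14286)
F(P) = -⅐
F(5 - 4)*(-10) + x = -⅐*(-10) - 5 = 10/7 - 5 = -25/7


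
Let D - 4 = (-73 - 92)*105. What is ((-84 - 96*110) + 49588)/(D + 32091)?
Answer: 19472/7385 ≈ 2.6367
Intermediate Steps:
D = -17321 (D = 4 + (-73 - 92)*105 = 4 - 165*105 = 4 - 17325 = -17321)
((-84 - 96*110) + 49588)/(D + 32091) = ((-84 - 96*110) + 49588)/(-17321 + 32091) = ((-84 - 10560) + 49588)/14770 = (-10644 + 49588)*(1/14770) = 38944*(1/14770) = 19472/7385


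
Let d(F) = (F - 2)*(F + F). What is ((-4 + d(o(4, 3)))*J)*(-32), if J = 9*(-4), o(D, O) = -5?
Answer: 76032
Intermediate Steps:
d(F) = 2*F*(-2 + F) (d(F) = (-2 + F)*(2*F) = 2*F*(-2 + F))
J = -36
((-4 + d(o(4, 3)))*J)*(-32) = ((-4 + 2*(-5)*(-2 - 5))*(-36))*(-32) = ((-4 + 2*(-5)*(-7))*(-36))*(-32) = ((-4 + 70)*(-36))*(-32) = (66*(-36))*(-32) = -2376*(-32) = 76032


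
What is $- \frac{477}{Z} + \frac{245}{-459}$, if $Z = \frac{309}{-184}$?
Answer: $\frac{13403269}{47277} \approx 283.5$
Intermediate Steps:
$Z = - \frac{309}{184}$ ($Z = 309 \left(- \frac{1}{184}\right) = - \frac{309}{184} \approx -1.6793$)
$- \frac{477}{Z} + \frac{245}{-459} = - \frac{477}{- \frac{309}{184}} + \frac{245}{-459} = \left(-477\right) \left(- \frac{184}{309}\right) + 245 \left(- \frac{1}{459}\right) = \frac{29256}{103} - \frac{245}{459} = \frac{13403269}{47277}$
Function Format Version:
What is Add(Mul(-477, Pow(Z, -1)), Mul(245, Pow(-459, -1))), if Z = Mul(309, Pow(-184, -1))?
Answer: Rational(13403269, 47277) ≈ 283.50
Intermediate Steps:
Z = Rational(-309, 184) (Z = Mul(309, Rational(-1, 184)) = Rational(-309, 184) ≈ -1.6793)
Add(Mul(-477, Pow(Z, -1)), Mul(245, Pow(-459, -1))) = Add(Mul(-477, Pow(Rational(-309, 184), -1)), Mul(245, Pow(-459, -1))) = Add(Mul(-477, Rational(-184, 309)), Mul(245, Rational(-1, 459))) = Add(Rational(29256, 103), Rational(-245, 459)) = Rational(13403269, 47277)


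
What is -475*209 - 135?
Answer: -99410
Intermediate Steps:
-475*209 - 135 = -99275 - 135 = -99410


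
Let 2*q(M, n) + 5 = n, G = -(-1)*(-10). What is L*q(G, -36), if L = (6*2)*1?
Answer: -246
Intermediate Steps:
G = -10 (G = -1*10 = -10)
q(M, n) = -5/2 + n/2
L = 12 (L = 12*1 = 12)
L*q(G, -36) = 12*(-5/2 + (1/2)*(-36)) = 12*(-5/2 - 18) = 12*(-41/2) = -246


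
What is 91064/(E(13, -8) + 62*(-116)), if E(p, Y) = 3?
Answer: -91064/7189 ≈ -12.667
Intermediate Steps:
91064/(E(13, -8) + 62*(-116)) = 91064/(3 + 62*(-116)) = 91064/(3 - 7192) = 91064/(-7189) = 91064*(-1/7189) = -91064/7189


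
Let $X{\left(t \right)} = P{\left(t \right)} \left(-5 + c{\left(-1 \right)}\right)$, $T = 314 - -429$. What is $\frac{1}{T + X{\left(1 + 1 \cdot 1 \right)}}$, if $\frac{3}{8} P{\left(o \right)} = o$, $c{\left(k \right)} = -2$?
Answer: $\frac{3}{2117} \approx 0.0014171$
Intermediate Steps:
$P{\left(o \right)} = \frac{8 o}{3}$
$T = 743$ ($T = 314 + 429 = 743$)
$X{\left(t \right)} = - \frac{56 t}{3}$ ($X{\left(t \right)} = \frac{8 t}{3} \left(-5 - 2\right) = \frac{8 t}{3} \left(-7\right) = - \frac{56 t}{3}$)
$\frac{1}{T + X{\left(1 + 1 \cdot 1 \right)}} = \frac{1}{743 - \frac{56 \left(1 + 1 \cdot 1\right)}{3}} = \frac{1}{743 - \frac{56 \left(1 + 1\right)}{3}} = \frac{1}{743 - \frac{112}{3}} = \frac{1}{\frac{2117}{3}} = \frac{3}{2117}$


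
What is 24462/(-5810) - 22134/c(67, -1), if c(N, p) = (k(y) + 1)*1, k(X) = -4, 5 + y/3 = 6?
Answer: 21420859/2905 ≈ 7373.8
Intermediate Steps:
y = 3 (y = -15 + 3*6 = -15 + 18 = 3)
c(N, p) = -3 (c(N, p) = (-4 + 1)*1 = -3*1 = -3)
24462/(-5810) - 22134/c(67, -1) = 24462/(-5810) - 22134/(-3) = 24462*(-1/5810) - 22134*(-⅓) = -12231/2905 + 7378 = 21420859/2905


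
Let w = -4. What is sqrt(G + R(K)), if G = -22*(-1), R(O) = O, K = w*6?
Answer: I*sqrt(2) ≈ 1.4142*I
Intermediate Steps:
K = -24 (K = -4*6 = -24)
G = 22
sqrt(G + R(K)) = sqrt(22 - 24) = sqrt(-2) = I*sqrt(2)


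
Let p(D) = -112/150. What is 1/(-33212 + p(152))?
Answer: -75/2490956 ≈ -3.0109e-5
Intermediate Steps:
p(D) = -56/75 (p(D) = -112*1/150 = -56/75)
1/(-33212 + p(152)) = 1/(-33212 - 56/75) = 1/(-2490956/75) = -75/2490956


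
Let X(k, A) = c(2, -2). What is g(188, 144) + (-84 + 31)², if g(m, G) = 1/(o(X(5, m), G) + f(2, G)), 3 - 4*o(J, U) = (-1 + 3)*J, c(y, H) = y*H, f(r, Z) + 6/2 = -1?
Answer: 14041/5 ≈ 2808.2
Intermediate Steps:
f(r, Z) = -4 (f(r, Z) = -3 - 1 = -4)
c(y, H) = H*y
X(k, A) = -4 (X(k, A) = -2*2 = -4)
o(J, U) = ¾ - J/2 (o(J, U) = ¾ - (-1 + 3)*J/4 = ¾ - J/2)
g(m, G) = -⅘ (g(m, G) = 1/((¾ - ½*(-4)) - 4) = 1/((¾ + 2) - 4) = 1/(11/4 - 4) = 1/(-5/4) = -⅘)
g(188, 144) + (-84 + 31)² = -⅘ + (-84 + 31)² = -⅘ + (-53)² = -⅘ + 2809 = 14041/5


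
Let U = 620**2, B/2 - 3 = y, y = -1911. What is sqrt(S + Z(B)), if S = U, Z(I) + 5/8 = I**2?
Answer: sqrt(239140086)/4 ≈ 3866.0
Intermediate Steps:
B = -3816 (B = 6 + 2*(-1911) = 6 - 3822 = -3816)
Z(I) = -5/8 + I**2
U = 384400
S = 384400
sqrt(S + Z(B)) = sqrt(384400 + (-5/8 + (-3816)**2)) = sqrt(384400 + (-5/8 + 14561856)) = sqrt(384400 + 116494843/8) = sqrt(119570043/8) = sqrt(239140086)/4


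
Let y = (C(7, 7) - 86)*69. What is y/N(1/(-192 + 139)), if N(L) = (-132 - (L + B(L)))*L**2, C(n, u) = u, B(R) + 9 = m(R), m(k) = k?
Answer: 811528527/6517 ≈ 1.2452e+5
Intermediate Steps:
B(R) = -9 + R
N(L) = L**2*(-123 - 2*L) (N(L) = (-132 - (L + (-9 + L)))*L**2 = (-132 - (-9 + 2*L))*L**2 = (-132 + (9 - 2*L))*L**2 = (-123 - 2*L)*L**2 = L**2*(-123 - 2*L))
y = -5451 (y = (7 - 86)*69 = -79*69 = -5451)
y/N(1/(-192 + 139)) = -5451*(-192 + 139)**2/(-123 - 2/(-192 + 139)) = -5451*2809/(-123 - 2/(-53)) = -5451*2809/(-123 - 2*(-1/53)) = -5451*2809/(-123 + 2/53) = -5451/((1/2809)*(-6517/53)) = -5451/(-6517/148877) = -5451*(-148877/6517) = 811528527/6517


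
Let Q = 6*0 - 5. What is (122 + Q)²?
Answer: 13689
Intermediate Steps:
Q = -5 (Q = 0 - 5 = -5)
(122 + Q)² = (122 - 5)² = 117² = 13689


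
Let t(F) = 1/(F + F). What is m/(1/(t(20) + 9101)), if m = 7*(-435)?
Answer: -221700969/8 ≈ -2.7713e+7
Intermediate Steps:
t(F) = 1/(2*F)
m = -3045
m/(1/(t(20) + 9101)) = -3045/(1/((½)/20 + 9101)) = -3045/(1/((½)*(1/20) + 9101)) = -3045/(1/(1/40 + 9101)) = -3045/(1/(364041/40)) = -3045/40/364041 = -3045*364041/40 = -221700969/8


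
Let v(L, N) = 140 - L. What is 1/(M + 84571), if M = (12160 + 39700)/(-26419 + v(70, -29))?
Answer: 26349/2228309419 ≈ 1.1825e-5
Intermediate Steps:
M = -51860/26349 (M = (12160 + 39700)/(-26419 + (140 - 1*70)) = 51860/(-26419 + (140 - 70)) = 51860/(-26419 + 70) = 51860/(-26349) = 51860*(-1/26349) = -51860/26349 ≈ -1.9682)
1/(M + 84571) = 1/(-51860/26349 + 84571) = 1/(2228309419/26349) = 26349/2228309419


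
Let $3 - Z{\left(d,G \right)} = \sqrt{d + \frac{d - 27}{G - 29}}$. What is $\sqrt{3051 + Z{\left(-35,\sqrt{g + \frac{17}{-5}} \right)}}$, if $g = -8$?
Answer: $\sqrt{3054 - \sqrt{5} \sqrt{\frac{-953 + 7 i \sqrt{285}}{145 - i \sqrt{285}}}} \approx 55.263 - 0.0519 i$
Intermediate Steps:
$Z{\left(d,G \right)} = 3 - \sqrt{d + \frac{-27 + d}{-29 + G}}$ ($Z{\left(d,G \right)} = 3 - \sqrt{d + \frac{d - 27}{G - 29}} = 3 - \sqrt{d + \frac{-27 + d}{-29 + G}}$)
$\sqrt{3051 + Z{\left(-35,\sqrt{g + \frac{17}{-5}} \right)}} = \sqrt{3051 + \left(3 - \sqrt{\frac{-27 - 35 - 35 \left(-29 + \sqrt{-8 + \frac{17}{-5}}\right)}{-29 + \sqrt{-8 + \frac{17}{-5}}}}\right)} = \sqrt{3051 + \left(3 - \sqrt{\frac{-27 - 35 - 35 \left(-29 + \sqrt{-8 + 17 \left(- \frac{1}{5}\right)}\right)}{-29 + \sqrt{-8 + 17 \left(- \frac{1}{5}\right)}}}\right)} = \sqrt{3051 + \left(3 - \sqrt{\frac{-27 - 35 - 35 \left(-29 + \sqrt{-8 - \frac{17}{5}}\right)}{-29 + \sqrt{-8 - \frac{17}{5}}}}\right)} = \sqrt{3051 + \left(3 - \sqrt{\frac{-27 - 35 - 35 \left(-29 + \sqrt{- \frac{57}{5}}\right)}{-29 + \sqrt{- \frac{57}{5}}}}\right)} = \sqrt{3051 + \left(3 - \sqrt{\frac{-27 - 35 - 35 \left(-29 + \frac{i \sqrt{285}}{5}\right)}{-29 + \frac{i \sqrt{285}}{5}}}\right)} = \sqrt{3051 + \left(3 - \sqrt{\frac{-27 - 35 + \left(1015 - 7 i \sqrt{285}\right)}{-29 + \frac{i \sqrt{285}}{5}}}\right)} = \sqrt{3051 + \left(3 - \sqrt{\frac{953 - 7 i \sqrt{285}}{-29 + \frac{i \sqrt{285}}{5}}}\right)} = \sqrt{3054 - \sqrt{\frac{953 - 7 i \sqrt{285}}{-29 + \frac{i \sqrt{285}}{5}}}}$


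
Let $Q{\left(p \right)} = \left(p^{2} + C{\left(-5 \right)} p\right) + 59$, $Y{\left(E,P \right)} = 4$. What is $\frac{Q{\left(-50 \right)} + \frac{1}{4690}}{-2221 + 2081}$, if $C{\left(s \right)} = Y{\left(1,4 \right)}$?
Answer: $- \frac{11063711}{656600} \approx -16.85$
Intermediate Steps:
$C{\left(s \right)} = 4$
$Q{\left(p \right)} = 59 + p^{2} + 4 p$ ($Q{\left(p \right)} = \left(p^{2} + 4 p\right) + 59 = 59 + p^{2} + 4 p$)
$\frac{Q{\left(-50 \right)} + \frac{1}{4690}}{-2221 + 2081} = \frac{\left(59 + \left(-50\right)^{2} + 4 \left(-50\right)\right) + \frac{1}{4690}}{-2221 + 2081} = \frac{\left(59 + 2500 - 200\right) + \frac{1}{4690}}{-140} = \left(2359 + \frac{1}{4690}\right) \left(- \frac{1}{140}\right) = \frac{11063711}{4690} \left(- \frac{1}{140}\right) = - \frac{11063711}{656600}$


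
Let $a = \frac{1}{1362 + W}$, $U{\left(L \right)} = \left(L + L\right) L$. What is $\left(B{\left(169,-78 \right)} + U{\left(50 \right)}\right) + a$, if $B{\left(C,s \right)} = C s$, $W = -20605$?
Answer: $- \frac{157446227}{19243} \approx -8182.0$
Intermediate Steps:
$U{\left(L \right)} = 2 L^{2}$ ($U{\left(L \right)} = 2 L L = 2 L^{2}$)
$a = - \frac{1}{19243}$ ($a = \frac{1}{1362 - 20605} = \frac{1}{-19243} = - \frac{1}{19243} \approx -5.1967 \cdot 10^{-5}$)
$\left(B{\left(169,-78 \right)} + U{\left(50 \right)}\right) + a = \left(169 \left(-78\right) + 2 \cdot 50^{2}\right) - \frac{1}{19243} = \left(-13182 + 2 \cdot 2500\right) - \frac{1}{19243} = \left(-13182 + 5000\right) - \frac{1}{19243} = -8182 - \frac{1}{19243} = - \frac{157446227}{19243}$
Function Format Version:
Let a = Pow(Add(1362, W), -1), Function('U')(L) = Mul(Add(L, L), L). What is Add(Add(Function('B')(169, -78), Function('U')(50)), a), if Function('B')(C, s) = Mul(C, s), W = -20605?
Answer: Rational(-157446227, 19243) ≈ -8182.0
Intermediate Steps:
Function('U')(L) = Mul(2, Pow(L, 2)) (Function('U')(L) = Mul(Mul(2, L), L) = Mul(2, Pow(L, 2)))
a = Rational(-1, 19243) (a = Pow(Add(1362, -20605), -1) = Pow(-19243, -1) = Rational(-1, 19243) ≈ -5.1967e-5)
Add(Add(Function('B')(169, -78), Function('U')(50)), a) = Add(Add(Mul(169, -78), Mul(2, Pow(50, 2))), Rational(-1, 19243)) = Add(Add(-13182, Mul(2, 2500)), Rational(-1, 19243)) = Add(Add(-13182, 5000), Rational(-1, 19243)) = Add(-8182, Rational(-1, 19243)) = Rational(-157446227, 19243)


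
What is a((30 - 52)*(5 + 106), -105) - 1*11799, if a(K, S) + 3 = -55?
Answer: -11857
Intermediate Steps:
a(K, S) = -58 (a(K, S) = -3 - 55 = -58)
a((30 - 52)*(5 + 106), -105) - 1*11799 = -58 - 1*11799 = -58 - 11799 = -11857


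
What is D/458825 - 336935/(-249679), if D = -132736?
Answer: 121452809631/114558967175 ≈ 1.0602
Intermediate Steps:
D/458825 - 336935/(-249679) = -132736/458825 - 336935/(-249679) = -132736*1/458825 - 336935*(-1/249679) = -132736/458825 + 336935/249679 = 121452809631/114558967175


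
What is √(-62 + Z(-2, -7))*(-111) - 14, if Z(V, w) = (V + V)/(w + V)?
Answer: -14 - 37*I*√554 ≈ -14.0 - 870.88*I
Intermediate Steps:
Z(V, w) = 2*V/(V + w) (Z(V, w) = (2*V)/(V + w) = 2*V/(V + w))
√(-62 + Z(-2, -7))*(-111) - 14 = √(-62 + 2*(-2)/(-2 - 7))*(-111) - 14 = √(-62 + 2*(-2)/(-9))*(-111) - 14 = √(-62 + 2*(-2)*(-⅑))*(-111) - 14 = √(-62 + 4/9)*(-111) - 14 = √(-554/9)*(-111) - 14 = (I*√554/3)*(-111) - 14 = -37*I*√554 - 14 = -14 - 37*I*√554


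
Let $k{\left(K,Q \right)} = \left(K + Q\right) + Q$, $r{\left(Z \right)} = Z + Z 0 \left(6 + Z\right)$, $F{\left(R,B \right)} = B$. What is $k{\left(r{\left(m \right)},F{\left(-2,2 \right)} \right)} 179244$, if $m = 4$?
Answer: $1433952$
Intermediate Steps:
$r{\left(Z \right)} = Z$ ($r{\left(Z \right)} = Z + Z 0 = Z + 0 = Z$)
$k{\left(K,Q \right)} = K + 2 Q$
$k{\left(r{\left(m \right)},F{\left(-2,2 \right)} \right)} 179244 = \left(4 + 2 \cdot 2\right) 179244 = \left(4 + 4\right) 179244 = 8 \cdot 179244 = 1433952$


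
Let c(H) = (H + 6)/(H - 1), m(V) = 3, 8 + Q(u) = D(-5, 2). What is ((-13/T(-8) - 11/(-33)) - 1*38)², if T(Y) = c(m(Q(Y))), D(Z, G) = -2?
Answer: 133225/81 ≈ 1644.8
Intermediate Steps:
Q(u) = -10 (Q(u) = -8 - 2 = -10)
c(H) = (6 + H)/(-1 + H)
T(Y) = 9/2 (T(Y) = (6 + 3)/(-1 + 3) = 9/2)
((-13/T(-8) - 11/(-33)) - 1*38)² = ((-13/9/2 - 11/(-33)) - 1*38)² = ((-13*2/9 - 11*(-1/33)) - 38)² = ((-26/9 + ⅓) - 38)² = (-23/9 - 38)² = (-365/9)² = 133225/81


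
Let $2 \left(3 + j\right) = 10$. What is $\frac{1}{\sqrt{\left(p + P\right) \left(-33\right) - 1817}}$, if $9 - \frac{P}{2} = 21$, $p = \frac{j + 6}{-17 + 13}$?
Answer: $- \frac{i \sqrt{959}}{959} \approx - 0.032292 i$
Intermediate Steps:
$j = 2$ ($j = -3 + \frac{1}{2} \cdot 10 = -3 + 5 = 2$)
$p = -2$ ($p = \frac{2 + 6}{-17 + 13} = \frac{8}{-4} = 8 \left(- \frac{1}{4}\right) = -2$)
$P = -24$ ($P = 18 - 42 = -24$)
$\frac{1}{\sqrt{\left(p + P\right) \left(-33\right) - 1817}} = \frac{1}{\sqrt{\left(-2 - 24\right) \left(-33\right) - 1817}} = \frac{1}{\sqrt{\left(-26\right) \left(-33\right) - 1817}} = \frac{1}{\sqrt{858 - 1817}} = \frac{1}{\sqrt{-959}} = \frac{1}{i \sqrt{959}} = - \frac{i \sqrt{959}}{959}$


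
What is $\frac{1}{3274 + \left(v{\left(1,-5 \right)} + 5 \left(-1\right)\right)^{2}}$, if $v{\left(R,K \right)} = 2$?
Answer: $\frac{1}{3283} \approx 0.0003046$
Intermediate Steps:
$\frac{1}{3274 + \left(v{\left(1,-5 \right)} + 5 \left(-1\right)\right)^{2}} = \frac{1}{3274 + \left(2 + 5 \left(-1\right)\right)^{2}} = \frac{1}{3274 + \left(2 - 5\right)^{2}} = \frac{1}{3274 + \left(-3\right)^{2}} = \frac{1}{3274 + 9} = \frac{1}{3283}$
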